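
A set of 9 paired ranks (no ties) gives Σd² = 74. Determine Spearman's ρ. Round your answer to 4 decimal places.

ρ = 1 − 6Σd² / [n(n²−1)] = 1 − 6×74 / (9×80)
  = 1 − 444/720 = 1 − 0.61667 ≈ 0.3833

0.3833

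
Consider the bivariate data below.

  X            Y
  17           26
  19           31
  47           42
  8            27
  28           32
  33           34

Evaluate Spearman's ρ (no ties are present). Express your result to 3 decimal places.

Rank X: 2, 3, 6, 1, 4, 5
Rank Y: 1, 3, 6, 2, 4, 5
d = rank(X) − rank(Y): 1, 0, 0, -1, 0, 0; Σd² = 2
ρ = 1 − 6Σd² / [n(n²−1)] = 1 − 6×2 / (6×35) = 1 − 12/210 ≈ 0.943

0.943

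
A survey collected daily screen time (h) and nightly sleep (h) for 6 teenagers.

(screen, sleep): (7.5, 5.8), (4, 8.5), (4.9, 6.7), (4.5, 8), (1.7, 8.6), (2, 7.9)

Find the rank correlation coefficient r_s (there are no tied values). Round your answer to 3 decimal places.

-0.829

Rank screen: 6, 3, 5, 4, 1, 2
Rank sleep: 1, 5, 2, 4, 6, 3
d = rank(screen) − rank(sleep): 5, -2, 3, 0, -5, -1; Σd² = 64
ρ = 1 − 6Σd² / [n(n²−1)] = 1 − 6×64 / (6×35) = 1 − 384/210 ≈ -0.829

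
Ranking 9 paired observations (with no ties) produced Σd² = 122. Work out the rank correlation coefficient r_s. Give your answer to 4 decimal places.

-0.0167

ρ = 1 − 6Σd² / [n(n²−1)] = 1 − 6×122 / (9×80)
  = 1 − 732/720 = 1 − 1.01667 ≈ -0.0167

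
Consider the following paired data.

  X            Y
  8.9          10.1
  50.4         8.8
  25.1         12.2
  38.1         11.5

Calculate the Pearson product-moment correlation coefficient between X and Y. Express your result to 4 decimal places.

n = 4, ΣX = 122.5, ΣY = 42.6, ΣX² = 4700.99, ΣY² = 460.54, ΣXY = 1277.78
nΣXY − ΣXΣY = 5111.12 − 5218.5 = -107.38
nΣX² − (ΣX)² = 18803.96 − 15006.25 = 3797.71; nΣY² − (ΣY)² = 1842.16 − 1814.76 = 27.4
r = -107.38 / √(3797.71 × 27.4) = -107.38 / 322.5791 ≈ -0.3329

-0.3329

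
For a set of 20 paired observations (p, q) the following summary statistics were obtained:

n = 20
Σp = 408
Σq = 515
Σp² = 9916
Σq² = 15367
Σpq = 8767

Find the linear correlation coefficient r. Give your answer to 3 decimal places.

-0.950

r = (nΣpq − ΣpΣq) / √[(nΣp² − (Σp)²)(nΣq² − (Σq)²)]
Numerator: 20×8767 − 408×515 = -34780
Denominator: √[(198320 − 166464)(307340 − 265225)] = √[31856 × 42115] = 36628.0690
r = -34780 / 36628.0690 ≈ -0.950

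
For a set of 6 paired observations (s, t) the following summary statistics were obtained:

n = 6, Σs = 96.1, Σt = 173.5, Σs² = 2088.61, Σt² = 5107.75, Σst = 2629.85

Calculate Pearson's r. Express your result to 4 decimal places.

r = (nΣst − ΣsΣt) / √[(nΣs² − (Σs)²)(nΣt² − (Σt)²)]
Numerator: 6×2629.85 − 96.1×173.5 = -894.25
Denominator: √[(12531.66 − 9235.21)(30646.5 − 30102.25)] = √[3296.45 × 544.25] = 1339.4375
r = -894.25 / 1339.4375 ≈ -0.6676

-0.6676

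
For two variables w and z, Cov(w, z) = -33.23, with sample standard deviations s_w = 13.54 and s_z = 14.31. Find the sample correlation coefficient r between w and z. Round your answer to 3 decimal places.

r = Cov(w,z) / (s_w · s_z) = -33.23 / (13.54 × 14.31)
  = -33.23 / 193.7574 ≈ -0.172

-0.172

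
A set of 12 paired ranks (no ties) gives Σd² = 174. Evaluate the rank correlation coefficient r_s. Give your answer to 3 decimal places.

ρ = 1 − 6Σd² / [n(n²−1)] = 1 − 6×174 / (12×143)
  = 1 − 1044/1716 = 1 − 0.6084 ≈ 0.392

0.392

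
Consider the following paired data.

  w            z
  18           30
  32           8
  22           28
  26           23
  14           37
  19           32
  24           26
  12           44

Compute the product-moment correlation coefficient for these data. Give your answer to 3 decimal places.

n = 8, Σw = 167, Σz = 228, Σw² = 3785, Σz² = 7282, Σwz = 4288
nΣwz − ΣwΣz = 34304 − 38076 = -3772
nΣw² − (Σw)² = 30280 − 27889 = 2391; nΣz² − (Σz)² = 58256 − 51984 = 6272
r = -3772 / √(2391 × 6272) = -3772 / 3872.5124 ≈ -0.974

-0.974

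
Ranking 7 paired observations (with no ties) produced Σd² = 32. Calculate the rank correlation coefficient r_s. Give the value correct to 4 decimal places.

ρ = 1 − 6Σd² / [n(n²−1)] = 1 − 6×32 / (7×48)
  = 1 − 192/336 = 1 − 0.57143 ≈ 0.4286

0.4286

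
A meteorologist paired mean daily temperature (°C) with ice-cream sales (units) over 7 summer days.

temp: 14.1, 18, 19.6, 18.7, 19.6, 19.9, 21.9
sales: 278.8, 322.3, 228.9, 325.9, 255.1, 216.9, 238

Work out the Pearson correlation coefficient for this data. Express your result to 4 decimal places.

-0.4568

n = 7, Σx = 131.8, Σy = 1865.9, Σx² = 2516.44, Σy² = 508978.37, Σxy = 34841.72
nΣxy − ΣxΣy = 243892.04 − 245925.62 = -2033.58
nΣx² − (Σx)² = 17615.08 − 17371.24 = 243.84; nΣy² − (Σy)² = 3562848.59 − 3481582.81 = 81265.78
r = -2033.58 / √(243.84 × 81265.78) = -2033.58 / 4451.4995 ≈ -0.4568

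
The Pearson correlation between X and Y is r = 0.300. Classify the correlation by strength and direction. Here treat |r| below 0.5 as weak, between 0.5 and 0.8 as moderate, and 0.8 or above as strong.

r = 0.300 > 0 so the relationship is positive.
|r| = 0.300, which falls in the weak range.

weak positive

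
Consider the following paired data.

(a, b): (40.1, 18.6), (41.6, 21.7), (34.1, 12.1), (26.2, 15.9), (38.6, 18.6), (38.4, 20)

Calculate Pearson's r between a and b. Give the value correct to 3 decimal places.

n = 6, Σa = 219, Σb = 106.9, Σa² = 8152.34, Σb² = 1962.03, Σab = 3963.73
nΣab − ΣaΣb = 23782.38 − 23411.1 = 371.28
nΣa² − (Σa)² = 48914.04 − 47961 = 953.04; nΣb² − (Σb)² = 11772.18 − 11427.61 = 344.57
r = 371.28 / √(953.04 × 344.57) = 371.28 / 573.0523 ≈ 0.648

0.648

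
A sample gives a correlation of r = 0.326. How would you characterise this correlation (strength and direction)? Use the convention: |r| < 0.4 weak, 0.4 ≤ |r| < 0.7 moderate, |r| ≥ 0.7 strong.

r = 0.326 > 0 so the relationship is positive.
|r| = 0.326, which falls in the weak range.

weak positive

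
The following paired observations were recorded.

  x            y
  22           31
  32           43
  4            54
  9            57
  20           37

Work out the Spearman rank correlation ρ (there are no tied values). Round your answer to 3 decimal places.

-0.600

Rank x: 4, 5, 1, 2, 3
Rank y: 1, 3, 4, 5, 2
d = rank(x) − rank(y): 3, 2, -3, -3, 1; Σd² = 32
ρ = 1 − 6Σd² / [n(n²−1)] = 1 − 6×32 / (5×24) = 1 − 192/120 ≈ -0.600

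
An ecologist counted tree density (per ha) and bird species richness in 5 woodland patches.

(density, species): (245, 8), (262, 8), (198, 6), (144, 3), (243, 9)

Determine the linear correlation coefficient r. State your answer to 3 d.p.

n = 5, Σx = 1092, Σy = 34, Σx² = 247658, Σy² = 254, Σxy = 7863
nΣxy − ΣxΣy = 39315 − 37128 = 2187
nΣx² − (Σx)² = 1238290 − 1192464 = 45826; nΣy² − (Σy)² = 1270 − 1156 = 114
r = 2187 / √(45826 × 114) = 2187 / 2285.6430 ≈ 0.957

0.957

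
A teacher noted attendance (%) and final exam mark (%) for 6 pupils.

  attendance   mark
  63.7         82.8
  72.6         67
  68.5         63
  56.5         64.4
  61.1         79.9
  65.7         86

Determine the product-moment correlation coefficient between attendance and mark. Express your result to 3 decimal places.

n = 6, Σx = 388.1, Σy = 443.1, Σx² = 25262.65, Σy² = 33241.21, Σxy = 28624.75
nΣxy − ΣxΣy = 171748.5 − 171967.11 = -218.61
nΣx² − (Σx)² = 151575.9 − 150621.61 = 954.29; nΣy² − (Σy)² = 199447.26 − 196337.61 = 3109.65
r = -218.61 / √(954.29 × 3109.65) = -218.61 / 1722.6456 ≈ -0.127

-0.127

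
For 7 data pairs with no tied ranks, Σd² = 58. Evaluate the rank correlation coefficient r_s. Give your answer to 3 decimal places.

-0.036

ρ = 1 − 6Σd² / [n(n²−1)] = 1 − 6×58 / (7×48)
  = 1 − 348/336 = 1 − 1.0357 ≈ -0.036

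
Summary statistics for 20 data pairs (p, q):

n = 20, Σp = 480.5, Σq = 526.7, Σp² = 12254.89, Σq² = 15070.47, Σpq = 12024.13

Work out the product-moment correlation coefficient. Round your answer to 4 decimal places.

r = (nΣpq − ΣpΣq) / √[(nΣp² − (Σp)²)(nΣq² − (Σq)²)]
Numerator: 20×12024.13 − 480.5×526.7 = -12596.75
Denominator: √[(245097.8 − 230880.25)(301409.4 − 277412.89)] = √[14217.55 × 23996.51] = 18470.8305
r = -12596.75 / 18470.8305 ≈ -0.6820

-0.6820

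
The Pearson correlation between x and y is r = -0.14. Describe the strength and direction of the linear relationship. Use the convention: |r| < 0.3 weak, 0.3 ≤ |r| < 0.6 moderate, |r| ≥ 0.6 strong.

r = -0.14 < 0 so the relationship is negative.
|r| = 0.14, which falls in the weak range.

weak negative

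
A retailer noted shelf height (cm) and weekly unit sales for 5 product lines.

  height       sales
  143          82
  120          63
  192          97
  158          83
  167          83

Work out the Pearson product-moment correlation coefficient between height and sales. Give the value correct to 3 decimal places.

0.950

n = 5, Σx = 780, Σy = 408, Σx² = 124566, Σy² = 33880, Σxy = 64885
nΣxy − ΣxΣy = 324425 − 318240 = 6185
nΣx² − (Σx)² = 622830 − 608400 = 14430; nΣy² − (Σy)² = 169400 − 166464 = 2936
r = 6185 / √(14430 × 2936) = 6185 / 6508.9538 ≈ 0.950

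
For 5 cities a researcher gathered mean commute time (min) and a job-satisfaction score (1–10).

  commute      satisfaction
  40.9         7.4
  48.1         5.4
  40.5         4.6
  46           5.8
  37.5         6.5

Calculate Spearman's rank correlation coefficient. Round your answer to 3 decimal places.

Rank commute: 3, 5, 2, 4, 1
Rank satisfaction: 5, 2, 1, 3, 4
d = rank(commute) − rank(satisfaction): -2, 3, 1, 1, -3; Σd² = 24
ρ = 1 − 6Σd² / [n(n²−1)] = 1 − 6×24 / (5×24) = 1 − 144/120 ≈ -0.200

-0.200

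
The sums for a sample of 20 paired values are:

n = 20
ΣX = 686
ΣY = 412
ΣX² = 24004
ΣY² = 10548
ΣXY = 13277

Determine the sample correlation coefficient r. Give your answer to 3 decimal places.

-0.864

r = (nΣXY − ΣXΣY) / √[(nΣX² − (ΣX)²)(nΣY² − (ΣY)²)]
Numerator: 20×13277 − 686×412 = -17092
Denominator: √[(480080 − 470596)(210960 − 169744)] = √[9484 × 41216] = 19771.0026
r = -17092 / 19771.0026 ≈ -0.864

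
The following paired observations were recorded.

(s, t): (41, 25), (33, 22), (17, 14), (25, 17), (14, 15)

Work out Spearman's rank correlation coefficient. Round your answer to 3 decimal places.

0.900

Rank s: 5, 4, 2, 3, 1
Rank t: 5, 4, 1, 3, 2
d = rank(s) − rank(t): 0, 0, 1, 0, -1; Σd² = 2
ρ = 1 − 6Σd² / [n(n²−1)] = 1 − 6×2 / (5×24) = 1 − 12/120 ≈ 0.900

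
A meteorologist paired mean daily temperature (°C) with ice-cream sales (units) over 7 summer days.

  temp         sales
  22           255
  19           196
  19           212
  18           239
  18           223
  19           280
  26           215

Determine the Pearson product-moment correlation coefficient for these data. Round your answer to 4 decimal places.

n = 7, Σx = 141, Σy = 1620, Σx² = 2891, Σy² = 379860, Σxy = 32588
nΣxy − ΣxΣy = 228116 − 228420 = -304
nΣx² − (Σx)² = 20237 − 19881 = 356; nΣy² − (Σy)² = 2659020 − 2624400 = 34620
r = -304 / √(356 × 34620) = -304 / 3510.6581 ≈ -0.0866

-0.0866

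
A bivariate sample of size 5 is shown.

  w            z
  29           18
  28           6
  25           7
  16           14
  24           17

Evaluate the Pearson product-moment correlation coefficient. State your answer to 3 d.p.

n = 5, Σw = 122, Σz = 62, Σw² = 3082, Σz² = 894, Σwz = 1497
nΣwz − ΣwΣz = 7485 − 7564 = -79
nΣw² − (Σw)² = 15410 − 14884 = 526; nΣz² − (Σz)² = 4470 − 3844 = 626
r = -79 / √(526 × 626) = -79 / 573.8258 ≈ -0.138

-0.138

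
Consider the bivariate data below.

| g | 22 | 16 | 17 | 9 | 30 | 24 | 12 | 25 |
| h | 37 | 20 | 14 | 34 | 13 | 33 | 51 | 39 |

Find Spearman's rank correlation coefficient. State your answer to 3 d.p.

-0.310

Rank g: 5, 3, 4, 1, 8, 6, 2, 7
Rank h: 6, 3, 2, 5, 1, 4, 8, 7
d = rank(g) − rank(h): -1, 0, 2, -4, 7, 2, -6, 0; Σd² = 110
ρ = 1 − 6Σd² / [n(n²−1)] = 1 − 6×110 / (8×63) = 1 − 660/504 ≈ -0.310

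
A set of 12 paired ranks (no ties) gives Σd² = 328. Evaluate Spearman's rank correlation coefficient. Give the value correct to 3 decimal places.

ρ = 1 − 6Σd² / [n(n²−1)] = 1 − 6×328 / (12×143)
  = 1 − 1968/1716 = 1 − 1.1469 ≈ -0.147

-0.147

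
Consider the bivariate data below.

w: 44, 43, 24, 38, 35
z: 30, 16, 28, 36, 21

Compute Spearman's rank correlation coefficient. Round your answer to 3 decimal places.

Rank w: 5, 4, 1, 3, 2
Rank z: 4, 1, 3, 5, 2
d = rank(w) − rank(z): 1, 3, -2, -2, 0; Σd² = 18
ρ = 1 − 6Σd² / [n(n²−1)] = 1 − 6×18 / (5×24) = 1 − 108/120 ≈ 0.100

0.100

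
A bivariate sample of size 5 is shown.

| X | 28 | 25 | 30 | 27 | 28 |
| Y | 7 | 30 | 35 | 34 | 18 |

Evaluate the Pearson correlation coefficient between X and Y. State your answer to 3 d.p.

-0.050

n = 5, ΣX = 138, ΣY = 124, ΣX² = 3822, ΣY² = 3654, ΣXY = 3418
nΣXY − ΣXΣY = 17090 − 17112 = -22
nΣX² − (ΣX)² = 19110 − 19044 = 66; nΣY² − (ΣY)² = 18270 − 15376 = 2894
r = -22 / √(66 × 2894) = -22 / 437.0400 ≈ -0.050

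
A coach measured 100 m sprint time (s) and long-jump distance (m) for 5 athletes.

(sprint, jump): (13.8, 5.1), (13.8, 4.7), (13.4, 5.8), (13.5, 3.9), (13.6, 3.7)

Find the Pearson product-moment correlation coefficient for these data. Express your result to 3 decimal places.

-0.087

n = 5, Σx = 68.1, Σy = 23.2, Σx² = 927.65, Σy² = 110.64, Σxy = 315.93
nΣxy − ΣxΣy = 1579.65 − 1579.92 = -0.27
nΣx² − (Σx)² = 4638.25 − 4637.61 = 0.64; nΣy² − (Σy)² = 553.2 − 538.24 = 14.96
r = -0.27 / √(0.64 × 14.96) = -0.27 / 3.0943 ≈ -0.087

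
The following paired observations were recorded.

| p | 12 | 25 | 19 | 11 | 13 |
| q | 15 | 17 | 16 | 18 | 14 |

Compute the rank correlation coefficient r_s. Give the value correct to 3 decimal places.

Rank p: 2, 5, 4, 1, 3
Rank q: 2, 4, 3, 5, 1
d = rank(p) − rank(q): 0, 1, 1, -4, 2; Σd² = 22
ρ = 1 − 6Σd² / [n(n²−1)] = 1 − 6×22 / (5×24) = 1 − 132/120 ≈ -0.100

-0.100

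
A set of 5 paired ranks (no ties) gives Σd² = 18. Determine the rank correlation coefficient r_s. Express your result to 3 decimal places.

0.100

ρ = 1 − 6Σd² / [n(n²−1)] = 1 − 6×18 / (5×24)
  = 1 − 108/120 = 1 − 0.9000 ≈ 0.100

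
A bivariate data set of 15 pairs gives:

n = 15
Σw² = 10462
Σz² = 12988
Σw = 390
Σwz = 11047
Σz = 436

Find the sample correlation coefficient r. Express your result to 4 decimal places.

r = (nΣwz − ΣwΣz) / √[(nΣw² − (Σw)²)(nΣz² − (Σz)²)]
Numerator: 15×11047 − 390×436 = -4335
Denominator: √[(156930 − 152100)(194820 − 190096)] = √[4830 × 4724] = 4776.7060
r = -4335 / 4776.7060 ≈ -0.9075

-0.9075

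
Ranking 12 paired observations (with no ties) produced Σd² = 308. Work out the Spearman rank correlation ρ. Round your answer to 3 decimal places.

ρ = 1 − 6Σd² / [n(n²−1)] = 1 − 6×308 / (12×143)
  = 1 − 1848/1716 = 1 − 1.0769 ≈ -0.077

-0.077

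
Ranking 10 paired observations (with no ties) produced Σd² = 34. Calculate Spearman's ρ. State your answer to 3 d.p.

0.794

ρ = 1 − 6Σd² / [n(n²−1)] = 1 − 6×34 / (10×99)
  = 1 − 204/990 = 1 − 0.2061 ≈ 0.794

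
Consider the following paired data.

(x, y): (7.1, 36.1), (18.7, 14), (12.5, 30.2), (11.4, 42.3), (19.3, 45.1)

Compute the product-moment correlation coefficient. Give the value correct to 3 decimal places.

-0.259

n = 5, Σx = 69, Σy = 167.7, Σx² = 1058.8, Σy² = 6234.55, Σxy = 2248.26
nΣxy − ΣxΣy = 11241.3 − 11571.3 = -330
nΣx² − (Σx)² = 5294 − 4761 = 533; nΣy² − (Σy)² = 31172.75 − 28123.29 = 3049.46
r = -330 / √(533 × 3049.46) = -330 / 1274.8969 ≈ -0.259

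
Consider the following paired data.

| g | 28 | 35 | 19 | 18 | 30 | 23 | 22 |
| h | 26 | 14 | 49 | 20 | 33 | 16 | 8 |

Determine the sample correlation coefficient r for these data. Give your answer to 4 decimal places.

-0.2076

n = 7, Σg = 175, Σh = 166, Σg² = 4607, Σh² = 5082, Σgh = 4043
nΣgh − ΣgΣh = 28301 − 29050 = -749
nΣg² − (Σg)² = 32249 − 30625 = 1624; nΣh² − (Σh)² = 35574 − 27556 = 8018
r = -749 / √(1624 × 8018) = -749 / 3608.4944 ≈ -0.2076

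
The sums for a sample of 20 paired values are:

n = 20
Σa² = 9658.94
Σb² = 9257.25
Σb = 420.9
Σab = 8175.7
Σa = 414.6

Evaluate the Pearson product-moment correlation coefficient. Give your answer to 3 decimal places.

r = (nΣab − ΣaΣb) / √[(nΣa² − (Σa)²)(nΣb² − (Σb)²)]
Numerator: 20×8175.7 − 414.6×420.9 = -10991.14
Denominator: √[(193178.8 − 171893.16)(185145 − 177156.81)] = √[21285.64 × 7988.19] = 13039.6985
r = -10991.14 / 13039.6985 ≈ -0.843

-0.843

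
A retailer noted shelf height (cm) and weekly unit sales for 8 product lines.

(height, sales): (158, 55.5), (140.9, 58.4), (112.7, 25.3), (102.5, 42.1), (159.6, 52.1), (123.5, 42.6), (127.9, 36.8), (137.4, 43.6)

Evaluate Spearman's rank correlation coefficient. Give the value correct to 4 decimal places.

Rank height: 7, 6, 2, 1, 8, 3, 4, 5
Rank sales: 7, 8, 1, 3, 6, 4, 2, 5
d = rank(height) − rank(sales): 0, -2, 1, -2, 2, -1, 2, 0; Σd² = 18
ρ = 1 − 6Σd² / [n(n²−1)] = 1 − 6×18 / (8×63) = 1 − 108/504 ≈ 0.7857

0.7857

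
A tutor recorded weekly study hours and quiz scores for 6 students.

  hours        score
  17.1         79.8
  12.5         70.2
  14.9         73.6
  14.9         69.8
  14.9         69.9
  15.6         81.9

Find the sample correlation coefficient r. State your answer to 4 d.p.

n = 6, Σx = 89.9, Σy = 445.2, Σx² = 1358.05, Σy² = 33178.7, Σxy = 6697.89
nΣxy − ΣxΣy = 40187.34 − 40023.48 = 163.86
nΣx² − (Σx)² = 8148.3 − 8082.01 = 66.29; nΣy² − (Σy)² = 199072.2 − 198203.04 = 869.16
r = 163.86 / √(66.29 × 869.16) = 163.86 / 240.0346 ≈ 0.6827

0.6827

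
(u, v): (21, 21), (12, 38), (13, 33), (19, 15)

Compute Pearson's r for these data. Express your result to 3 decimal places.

n = 4, Σu = 65, Σv = 107, Σu² = 1115, Σv² = 3199, Σuv = 1611
nΣuv − ΣuΣv = 6444 − 6955 = -511
nΣu² − (Σu)² = 4460 − 4225 = 235; nΣv² − (Σv)² = 12796 − 11449 = 1347
r = -511 / √(235 × 1347) = -511 / 562.6233 ≈ -0.908

-0.908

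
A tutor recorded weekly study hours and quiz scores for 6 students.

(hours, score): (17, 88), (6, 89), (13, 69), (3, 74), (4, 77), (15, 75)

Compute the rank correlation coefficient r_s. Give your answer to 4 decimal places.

0.2000

Rank hours: 6, 3, 4, 1, 2, 5
Rank score: 5, 6, 1, 2, 4, 3
d = rank(hours) − rank(score): 1, -3, 3, -1, -2, 2; Σd² = 28
ρ = 1 − 6Σd² / [n(n²−1)] = 1 − 6×28 / (6×35) = 1 − 168/210 ≈ 0.2000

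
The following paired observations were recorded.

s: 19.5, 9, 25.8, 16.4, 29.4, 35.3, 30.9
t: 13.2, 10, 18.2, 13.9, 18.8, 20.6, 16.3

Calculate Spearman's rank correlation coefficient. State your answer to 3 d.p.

Rank s: 3, 1, 4, 2, 5, 7, 6
Rank t: 2, 1, 5, 3, 6, 7, 4
d = rank(s) − rank(t): 1, 0, -1, -1, -1, 0, 2; Σd² = 8
ρ = 1 − 6Σd² / [n(n²−1)] = 1 − 6×8 / (7×48) = 1 − 48/336 ≈ 0.857

0.857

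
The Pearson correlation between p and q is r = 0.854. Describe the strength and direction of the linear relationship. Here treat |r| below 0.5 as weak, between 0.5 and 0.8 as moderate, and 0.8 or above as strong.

strong positive

r = 0.854 > 0 so the relationship is positive.
|r| = 0.854, which falls in the strong range.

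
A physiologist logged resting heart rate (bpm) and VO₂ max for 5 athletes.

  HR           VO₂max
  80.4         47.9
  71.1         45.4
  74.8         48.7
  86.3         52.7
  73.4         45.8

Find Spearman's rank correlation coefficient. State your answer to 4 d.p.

Rank HR: 4, 1, 3, 5, 2
Rank VO₂max: 3, 1, 4, 5, 2
d = rank(HR) − rank(VO₂max): 1, 0, -1, 0, 0; Σd² = 2
ρ = 1 − 6Σd² / [n(n²−1)] = 1 − 6×2 / (5×24) = 1 − 12/120 ≈ 0.9000

0.9000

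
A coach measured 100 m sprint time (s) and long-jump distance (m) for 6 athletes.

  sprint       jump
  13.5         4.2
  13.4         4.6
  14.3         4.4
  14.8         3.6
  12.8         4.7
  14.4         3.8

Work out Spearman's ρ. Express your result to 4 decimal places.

-0.9429

Rank sprint: 3, 2, 4, 6, 1, 5
Rank jump: 3, 5, 4, 1, 6, 2
d = rank(sprint) − rank(jump): 0, -3, 0, 5, -5, 3; Σd² = 68
ρ = 1 − 6Σd² / [n(n²−1)] = 1 − 6×68 / (6×35) = 1 − 408/210 ≈ -0.9429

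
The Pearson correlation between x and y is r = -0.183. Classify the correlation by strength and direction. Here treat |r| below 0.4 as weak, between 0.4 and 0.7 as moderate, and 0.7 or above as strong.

weak negative

r = -0.183 < 0 so the relationship is negative.
|r| = 0.183, which falls in the weak range.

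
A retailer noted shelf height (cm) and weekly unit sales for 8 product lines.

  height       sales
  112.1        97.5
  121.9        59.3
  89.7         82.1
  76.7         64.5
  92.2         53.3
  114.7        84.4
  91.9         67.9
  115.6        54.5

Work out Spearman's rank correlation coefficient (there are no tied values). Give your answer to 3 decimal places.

-0.167

Rank height: 5, 8, 2, 1, 4, 6, 3, 7
Rank sales: 8, 3, 6, 4, 1, 7, 5, 2
d = rank(height) − rank(sales): -3, 5, -4, -3, 3, -1, -2, 5; Σd² = 98
ρ = 1 − 6Σd² / [n(n²−1)] = 1 − 6×98 / (8×63) = 1 − 588/504 ≈ -0.167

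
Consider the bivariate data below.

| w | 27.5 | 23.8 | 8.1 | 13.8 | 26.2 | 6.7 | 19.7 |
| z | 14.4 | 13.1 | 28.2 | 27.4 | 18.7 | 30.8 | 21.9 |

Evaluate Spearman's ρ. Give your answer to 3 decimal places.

Rank w: 7, 5, 2, 3, 6, 1, 4
Rank z: 2, 1, 6, 5, 3, 7, 4
d = rank(w) − rank(z): 5, 4, -4, -2, 3, -6, 0; Σd² = 106
ρ = 1 − 6Σd² / [n(n²−1)] = 1 − 6×106 / (7×48) = 1 − 636/336 ≈ -0.893

-0.893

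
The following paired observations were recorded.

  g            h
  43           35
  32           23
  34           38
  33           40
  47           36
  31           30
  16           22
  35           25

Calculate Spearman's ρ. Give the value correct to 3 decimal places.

0.500

Rank g: 7, 3, 5, 4, 8, 2, 1, 6
Rank h: 5, 2, 7, 8, 6, 4, 1, 3
d = rank(g) − rank(h): 2, 1, -2, -4, 2, -2, 0, 3; Σd² = 42
ρ = 1 − 6Σd² / [n(n²−1)] = 1 − 6×42 / (8×63) = 1 − 252/504 ≈ 0.500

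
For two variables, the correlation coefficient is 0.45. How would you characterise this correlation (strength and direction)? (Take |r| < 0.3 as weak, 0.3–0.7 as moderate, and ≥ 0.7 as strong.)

r = 0.45 > 0 so the relationship is positive.
|r| = 0.45, which falls in the moderate range.

moderate positive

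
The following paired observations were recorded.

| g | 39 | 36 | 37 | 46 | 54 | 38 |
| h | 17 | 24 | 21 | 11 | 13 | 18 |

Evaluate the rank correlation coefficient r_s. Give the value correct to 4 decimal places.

-0.9429

Rank g: 4, 1, 2, 5, 6, 3
Rank h: 3, 6, 5, 1, 2, 4
d = rank(g) − rank(h): 1, -5, -3, 4, 4, -1; Σd² = 68
ρ = 1 − 6Σd² / [n(n²−1)] = 1 − 6×68 / (6×35) = 1 − 408/210 ≈ -0.9429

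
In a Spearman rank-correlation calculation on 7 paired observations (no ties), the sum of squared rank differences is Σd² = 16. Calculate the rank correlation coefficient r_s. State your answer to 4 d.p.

ρ = 1 − 6Σd² / [n(n²−1)] = 1 − 6×16 / (7×48)
  = 1 − 96/336 = 1 − 0.28571 ≈ 0.7143

0.7143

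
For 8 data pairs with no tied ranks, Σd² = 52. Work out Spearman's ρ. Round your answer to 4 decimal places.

ρ = 1 − 6Σd² / [n(n²−1)] = 1 − 6×52 / (8×63)
  = 1 − 312/504 = 1 − 0.61905 ≈ 0.3810

0.3810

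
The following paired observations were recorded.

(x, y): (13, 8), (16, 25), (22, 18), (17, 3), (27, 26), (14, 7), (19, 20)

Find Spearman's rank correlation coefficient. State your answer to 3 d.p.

Rank x: 1, 3, 6, 4, 7, 2, 5
Rank y: 3, 6, 4, 1, 7, 2, 5
d = rank(x) − rank(y): -2, -3, 2, 3, 0, 0, 0; Σd² = 26
ρ = 1 − 6Σd² / [n(n²−1)] = 1 − 6×26 / (7×48) = 1 − 156/336 ≈ 0.536

0.536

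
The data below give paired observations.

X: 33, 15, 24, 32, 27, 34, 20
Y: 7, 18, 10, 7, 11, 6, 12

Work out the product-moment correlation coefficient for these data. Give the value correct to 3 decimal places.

-0.955

n = 7, ΣX = 185, ΣY = 71, ΣX² = 5199, ΣY² = 823, ΣXY = 1706
nΣXY − ΣXΣY = 11942 − 13135 = -1193
nΣX² − (ΣX)² = 36393 − 34225 = 2168; nΣY² − (ΣY)² = 5761 − 5041 = 720
r = -1193 / √(2168 × 720) = -1193 / 1249.3838 ≈ -0.955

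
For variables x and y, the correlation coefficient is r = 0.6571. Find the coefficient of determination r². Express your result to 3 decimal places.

0.432

r² = (0.6571)² = 0.432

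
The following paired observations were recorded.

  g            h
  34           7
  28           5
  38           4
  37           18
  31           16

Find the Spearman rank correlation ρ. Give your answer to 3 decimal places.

-0.100

Rank g: 3, 1, 5, 4, 2
Rank h: 3, 2, 1, 5, 4
d = rank(g) − rank(h): 0, -1, 4, -1, -2; Σd² = 22
ρ = 1 − 6Σd² / [n(n²−1)] = 1 − 6×22 / (5×24) = 1 − 132/120 ≈ -0.100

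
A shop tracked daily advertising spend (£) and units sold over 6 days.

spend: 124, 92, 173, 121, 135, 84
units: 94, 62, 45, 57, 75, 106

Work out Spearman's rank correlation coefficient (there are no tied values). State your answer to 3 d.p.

-0.543

Rank spend: 4, 2, 6, 3, 5, 1
Rank units: 5, 3, 1, 2, 4, 6
d = rank(spend) − rank(units): -1, -1, 5, 1, 1, -5; Σd² = 54
ρ = 1 − 6Σd² / [n(n²−1)] = 1 − 6×54 / (6×35) = 1 − 324/210 ≈ -0.543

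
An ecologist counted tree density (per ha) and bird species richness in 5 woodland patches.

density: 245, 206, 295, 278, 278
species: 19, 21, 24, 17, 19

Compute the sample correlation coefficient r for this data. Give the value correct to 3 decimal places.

n = 5, Σx = 1302, Σy = 100, Σx² = 344054, Σy² = 2028, Σxy = 26069
nΣxy − ΣxΣy = 130345 − 130200 = 145
nΣx² − (Σx)² = 1720270 − 1695204 = 25066; nΣy² − (Σy)² = 10140 − 10000 = 140
r = 145 / √(25066 × 140) = 145 / 1873.2966 ≈ 0.077

0.077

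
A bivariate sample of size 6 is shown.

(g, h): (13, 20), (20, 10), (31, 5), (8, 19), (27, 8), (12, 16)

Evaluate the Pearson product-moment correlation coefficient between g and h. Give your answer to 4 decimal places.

-0.9511

n = 6, Σg = 111, Σh = 78, Σg² = 2467, Σh² = 1206, Σgh = 1175
nΣgh − ΣgΣh = 7050 − 8658 = -1608
nΣg² − (Σg)² = 14802 − 12321 = 2481; nΣh² − (Σh)² = 7236 − 6084 = 1152
r = -1608 / √(2481 × 1152) = -1608 / 1690.5952 ≈ -0.9511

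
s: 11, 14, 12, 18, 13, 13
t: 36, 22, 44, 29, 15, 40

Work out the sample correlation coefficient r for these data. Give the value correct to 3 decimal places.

-0.312

n = 6, Σs = 81, Σt = 186, Σs² = 1123, Σt² = 6382, Σst = 2469
nΣst − ΣsΣt = 14814 − 15066 = -252
nΣs² − (Σs)² = 6738 − 6561 = 177; nΣt² − (Σt)² = 38292 − 34596 = 3696
r = -252 / √(177 × 3696) = -252 / 808.8214 ≈ -0.312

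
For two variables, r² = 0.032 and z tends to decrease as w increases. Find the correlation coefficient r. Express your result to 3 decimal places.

-0.179

|r| = √0.032 = 0.179
The association is negative, so r = −0.179.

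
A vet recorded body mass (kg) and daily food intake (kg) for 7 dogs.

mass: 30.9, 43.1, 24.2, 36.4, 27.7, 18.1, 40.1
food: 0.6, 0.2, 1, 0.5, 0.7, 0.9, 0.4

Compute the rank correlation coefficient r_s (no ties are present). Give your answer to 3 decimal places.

-0.964

Rank mass: 4, 7, 2, 5, 3, 1, 6
Rank food: 4, 1, 7, 3, 5, 6, 2
d = rank(mass) − rank(food): 0, 6, -5, 2, -2, -5, 4; Σd² = 110
ρ = 1 − 6Σd² / [n(n²−1)] = 1 − 6×110 / (7×48) = 1 − 660/336 ≈ -0.964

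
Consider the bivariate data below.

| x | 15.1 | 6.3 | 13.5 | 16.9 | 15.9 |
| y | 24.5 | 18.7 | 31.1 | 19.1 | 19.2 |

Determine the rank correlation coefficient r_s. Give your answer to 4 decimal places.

0.0000

Rank x: 3, 1, 2, 5, 4
Rank y: 4, 1, 5, 2, 3
d = rank(x) − rank(y): -1, 0, -3, 3, 1; Σd² = 20
ρ = 1 − 6Σd² / [n(n²−1)] = 1 − 6×20 / (5×24) = 1 − 120/120 ≈ 0.0000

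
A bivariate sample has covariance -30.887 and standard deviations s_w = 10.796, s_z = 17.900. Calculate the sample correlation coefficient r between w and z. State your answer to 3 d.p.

r = Cov(w,z) / (s_w · s_z) = -30.887 / (10.796 × 17.900)
  = -30.887 / 193.2484 ≈ -0.160

-0.160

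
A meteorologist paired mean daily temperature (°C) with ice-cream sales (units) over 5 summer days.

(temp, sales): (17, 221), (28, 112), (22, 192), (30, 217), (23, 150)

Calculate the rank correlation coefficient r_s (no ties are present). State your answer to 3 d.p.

-0.400

Rank temp: 1, 4, 2, 5, 3
Rank sales: 5, 1, 3, 4, 2
d = rank(temp) − rank(sales): -4, 3, -1, 1, 1; Σd² = 28
ρ = 1 − 6Σd² / [n(n²−1)] = 1 − 6×28 / (5×24) = 1 − 168/120 ≈ -0.400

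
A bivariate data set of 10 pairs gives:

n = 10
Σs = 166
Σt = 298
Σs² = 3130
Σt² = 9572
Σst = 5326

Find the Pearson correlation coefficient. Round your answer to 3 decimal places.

0.745

r = (nΣst − ΣsΣt) / √[(nΣs² − (Σs)²)(nΣt² − (Σt)²)]
Numerator: 10×5326 − 166×298 = 3792
Denominator: √[(31300 − 27556)(95720 − 88804)] = √[3744 × 6916] = 5088.5660
r = 3792 / 5088.5660 ≈ 0.745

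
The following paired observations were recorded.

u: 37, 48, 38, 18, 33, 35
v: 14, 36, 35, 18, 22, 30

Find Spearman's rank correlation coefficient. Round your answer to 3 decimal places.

0.657

Rank u: 4, 6, 5, 1, 2, 3
Rank v: 1, 6, 5, 2, 3, 4
d = rank(u) − rank(v): 3, 0, 0, -1, -1, -1; Σd² = 12
ρ = 1 − 6Σd² / [n(n²−1)] = 1 − 6×12 / (6×35) = 1 − 72/210 ≈ 0.657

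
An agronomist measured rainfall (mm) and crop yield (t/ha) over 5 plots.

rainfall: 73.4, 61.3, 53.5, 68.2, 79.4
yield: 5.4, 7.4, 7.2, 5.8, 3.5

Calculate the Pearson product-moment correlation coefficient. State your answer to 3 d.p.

-0.925

n = 5, Σx = 335.8, Σy = 29.3, Σx² = 22963.1, Σy² = 181.65, Σxy = 1908.64
nΣxy − ΣxΣy = 9543.2 − 9838.94 = -295.74
nΣx² − (Σx)² = 114815.5 − 112761.64 = 2053.86; nΣy² − (Σy)² = 908.25 − 858.49 = 49.76
r = -295.74 / √(2053.86 × 49.76) = -295.74 / 319.6875 ≈ -0.925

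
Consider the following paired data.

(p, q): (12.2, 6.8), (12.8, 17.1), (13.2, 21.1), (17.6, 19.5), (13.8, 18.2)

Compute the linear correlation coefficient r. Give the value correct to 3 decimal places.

0.487

n = 5, Σp = 69.6, Σq = 82.7, Σp² = 987.12, Σq² = 1495.35, Σpq = 1174.72
nΣpq − ΣpΣq = 5873.6 − 5755.92 = 117.68
nΣp² − (Σp)² = 4935.6 − 4844.16 = 91.44; nΣq² − (Σq)² = 7476.75 − 6839.29 = 637.46
r = 117.68 / √(91.44 × 637.46) = 117.68 / 241.4319 ≈ 0.487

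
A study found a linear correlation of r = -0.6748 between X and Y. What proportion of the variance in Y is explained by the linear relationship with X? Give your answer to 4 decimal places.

r² = (-0.6748)² = 0.4554

0.4554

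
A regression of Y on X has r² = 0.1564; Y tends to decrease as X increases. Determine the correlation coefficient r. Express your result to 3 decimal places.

|r| = √0.1564 = 0.395
The association is negative, so r = −0.395.

-0.395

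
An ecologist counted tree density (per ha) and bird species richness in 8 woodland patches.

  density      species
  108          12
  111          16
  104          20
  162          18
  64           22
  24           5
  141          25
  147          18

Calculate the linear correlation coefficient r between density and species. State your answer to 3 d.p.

n = 8, Σx = 861, Σy = 136, Σx² = 107207, Σy² = 2582, Σxy = 15767
nΣxy − ΣxΣy = 126136 − 117096 = 9040
nΣx² − (Σx)² = 857656 − 741321 = 116335; nΣy² − (Σy)² = 20656 − 18496 = 2160
r = 9040 / √(116335 × 2160) = 9040 / 15851.9273 ≈ 0.570

0.570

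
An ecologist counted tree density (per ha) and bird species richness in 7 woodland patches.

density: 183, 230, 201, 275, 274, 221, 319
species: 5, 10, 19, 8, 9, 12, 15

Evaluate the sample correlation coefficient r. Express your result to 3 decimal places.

n = 7, Σx = 1703, Σy = 78, Σx² = 428093, Σy² = 1000, Σxy = 19137
nΣxy − ΣxΣy = 133959 − 132834 = 1125
nΣx² − (Σx)² = 2996651 − 2900209 = 96442; nΣy² − (Σy)² = 7000 − 6084 = 916
r = 1125 / √(96442 × 916) = 1125 / 9398.9825 ≈ 0.120

0.120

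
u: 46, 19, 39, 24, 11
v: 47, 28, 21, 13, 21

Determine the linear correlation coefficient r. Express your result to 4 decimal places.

n = 5, Σu = 139, Σv = 130, Σu² = 4695, Σv² = 4044, Σuv = 4056
nΣuv − ΣuΣv = 20280 − 18070 = 2210
nΣu² − (Σu)² = 23475 − 19321 = 4154; nΣv² − (Σv)² = 20220 − 16900 = 3320
r = 2210 / √(4154 × 3320) = 2210 / 3713.6613 ≈ 0.5951

0.5951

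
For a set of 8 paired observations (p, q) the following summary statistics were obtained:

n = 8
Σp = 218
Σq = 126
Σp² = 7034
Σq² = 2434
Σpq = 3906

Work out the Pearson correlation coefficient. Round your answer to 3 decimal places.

0.674

r = (nΣpq − ΣpΣq) / √[(nΣp² − (Σp)²)(nΣq² − (Σq)²)]
Numerator: 8×3906 − 218×126 = 3780
Denominator: √[(56272 − 47524)(19472 − 15876)] = √[8748 × 3596] = 5608.7261
r = 3780 / 5608.7261 ≈ 0.674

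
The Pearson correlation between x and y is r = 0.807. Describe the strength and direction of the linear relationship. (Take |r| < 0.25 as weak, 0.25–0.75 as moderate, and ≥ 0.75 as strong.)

r = 0.807 > 0 so the relationship is positive.
|r| = 0.807, which falls in the strong range.

strong positive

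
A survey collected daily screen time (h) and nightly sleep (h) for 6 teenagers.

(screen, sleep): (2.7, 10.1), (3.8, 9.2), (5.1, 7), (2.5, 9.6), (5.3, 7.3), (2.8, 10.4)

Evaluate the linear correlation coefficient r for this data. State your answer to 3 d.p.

-0.952

n = 6, Σx = 22.2, Σy = 53.6, Σx² = 89.92, Σy² = 489.26, Σxy = 189.74
nΣxy − ΣxΣy = 1138.44 − 1189.92 = -51.48
nΣx² − (Σx)² = 539.52 − 492.84 = 46.68; nΣy² − (Σy)² = 2935.56 − 2872.96 = 62.6
r = -51.48 / √(46.68 × 62.6) = -51.48 / 54.0571 ≈ -0.952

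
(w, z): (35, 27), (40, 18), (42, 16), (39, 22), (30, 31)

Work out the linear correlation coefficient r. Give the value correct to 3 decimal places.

n = 5, Σw = 186, Σz = 114, Σw² = 7010, Σz² = 2754, Σwz = 4125
nΣwz − ΣwΣz = 20625 − 21204 = -579
nΣw² − (Σw)² = 35050 − 34596 = 454; nΣz² − (Σz)² = 13770 − 12996 = 774
r = -579 / √(454 × 774) = -579 / 592.7866 ≈ -0.977

-0.977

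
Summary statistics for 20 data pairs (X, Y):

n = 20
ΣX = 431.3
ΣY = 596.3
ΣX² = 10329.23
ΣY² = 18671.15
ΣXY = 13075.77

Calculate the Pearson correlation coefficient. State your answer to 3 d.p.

0.226

r = (nΣXY − ΣXΣY) / √[(nΣX² − (ΣX)²)(nΣY² − (ΣY)²)]
Numerator: 20×13075.77 − 431.3×596.3 = 4331.21
Denominator: √[(206584.6 − 186019.69)(373423 − 355573.69)] = √[20564.91 × 17849.31] = 19159.0567
r = 4331.21 / 19159.0567 ≈ 0.226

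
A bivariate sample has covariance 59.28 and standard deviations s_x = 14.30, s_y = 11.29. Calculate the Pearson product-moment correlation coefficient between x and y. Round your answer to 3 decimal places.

0.367

r = Cov(x,y) / (s_x · s_y) = 59.28 / (14.30 × 11.29)
  = 59.28 / 161.4470 ≈ 0.367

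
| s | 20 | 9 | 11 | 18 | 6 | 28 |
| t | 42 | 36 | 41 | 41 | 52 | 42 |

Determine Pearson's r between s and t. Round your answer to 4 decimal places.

n = 6, Σs = 92, Σt = 254, Σs² = 1746, Σt² = 10890, Σst = 3841
nΣst − ΣsΣt = 23046 − 23368 = -322
nΣs² − (Σs)² = 10476 − 8464 = 2012; nΣt² − (Σt)² = 65340 − 64516 = 824
r = -322 / √(2012 × 824) = -322 / 1287.5900 ≈ -0.2501

-0.2501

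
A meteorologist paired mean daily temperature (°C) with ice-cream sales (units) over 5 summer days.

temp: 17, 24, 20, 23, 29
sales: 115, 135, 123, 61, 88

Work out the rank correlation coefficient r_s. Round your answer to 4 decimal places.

-0.1000

Rank temp: 1, 4, 2, 3, 5
Rank sales: 3, 5, 4, 1, 2
d = rank(temp) − rank(sales): -2, -1, -2, 2, 3; Σd² = 22
ρ = 1 − 6Σd² / [n(n²−1)] = 1 − 6×22 / (5×24) = 1 − 132/120 ≈ -0.1000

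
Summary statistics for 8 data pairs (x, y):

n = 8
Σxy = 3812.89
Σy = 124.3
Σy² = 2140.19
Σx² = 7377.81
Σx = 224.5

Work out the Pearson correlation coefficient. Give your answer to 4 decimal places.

r = (nΣxy − ΣxΣy) / √[(nΣx² − (Σx)²)(nΣy² − (Σy)²)]
Numerator: 8×3812.89 − 224.5×124.3 = 2597.77
Denominator: √[(59022.48 − 50400.25)(17121.52 − 15450.49)] = √[8622.23 × 1671.03] = 3795.7878
r = 2597.77 / 3795.7878 ≈ 0.6844

0.6844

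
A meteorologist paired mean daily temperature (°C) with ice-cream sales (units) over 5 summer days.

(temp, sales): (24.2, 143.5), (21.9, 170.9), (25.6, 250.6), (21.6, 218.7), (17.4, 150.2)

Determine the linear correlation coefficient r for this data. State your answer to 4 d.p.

n = 5, Σx = 110.7, Σy = 933.9, Σx² = 2489.93, Σy² = 182989.15, Σxy = 20968.17
nΣxy − ΣxΣy = 104840.85 − 103382.73 = 1458.12
nΣx² − (Σx)² = 12449.65 − 12254.49 = 195.16; nΣy² − (Σy)² = 914945.75 − 872169.21 = 42776.54
r = 1458.12 / √(195.16 × 42776.54) = 1458.12 / 2889.3372 ≈ 0.5047

0.5047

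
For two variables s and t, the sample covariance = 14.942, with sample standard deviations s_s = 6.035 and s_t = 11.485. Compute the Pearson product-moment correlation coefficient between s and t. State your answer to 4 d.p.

0.2156

r = Cov(s,t) / (s_s · s_t) = 14.942 / (6.035 × 11.485)
  = 14.942 / 69.3120 ≈ 0.2156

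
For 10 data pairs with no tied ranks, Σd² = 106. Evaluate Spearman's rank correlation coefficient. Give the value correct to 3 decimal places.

ρ = 1 − 6Σd² / [n(n²−1)] = 1 − 6×106 / (10×99)
  = 1 − 636/990 = 1 − 0.6424 ≈ 0.358

0.358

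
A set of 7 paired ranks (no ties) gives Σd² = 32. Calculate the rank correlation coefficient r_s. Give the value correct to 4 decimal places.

0.4286

ρ = 1 − 6Σd² / [n(n²−1)] = 1 − 6×32 / (7×48)
  = 1 − 192/336 = 1 − 0.57143 ≈ 0.4286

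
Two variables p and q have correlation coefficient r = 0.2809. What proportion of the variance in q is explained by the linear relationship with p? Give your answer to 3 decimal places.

r² = (0.2809)² = 0.079

0.079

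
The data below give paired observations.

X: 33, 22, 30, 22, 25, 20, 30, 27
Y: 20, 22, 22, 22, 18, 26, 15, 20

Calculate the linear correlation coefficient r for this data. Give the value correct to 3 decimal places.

n = 8, ΣX = 209, ΣY = 165, ΣX² = 5611, ΣY² = 3477, ΣXY = 4248
nΣXY − ΣXΣY = 33984 − 34485 = -501
nΣX² − (ΣX)² = 44888 − 43681 = 1207; nΣY² − (ΣY)² = 27816 − 27225 = 591
r = -501 / √(1207 × 591) = -501 / 844.5928 ≈ -0.593

-0.593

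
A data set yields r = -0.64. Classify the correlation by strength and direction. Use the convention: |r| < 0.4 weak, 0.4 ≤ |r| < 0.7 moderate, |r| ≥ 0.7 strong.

r = -0.64 < 0 so the relationship is negative.
|r| = 0.64, which falls in the moderate range.

moderate negative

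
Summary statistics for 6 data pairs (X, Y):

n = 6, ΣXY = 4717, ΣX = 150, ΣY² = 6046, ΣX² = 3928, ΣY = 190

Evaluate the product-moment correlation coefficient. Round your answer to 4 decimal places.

r = (nΣXY − ΣXΣY) / √[(nΣX² − (ΣX)²)(nΣY² − (ΣY)²)]
Numerator: 6×4717 − 150×190 = -198
Denominator: √[(23568 − 22500)(36276 − 36100)] = √[1068 × 176] = 433.5528
r = -198 / 433.5528 ≈ -0.4567

-0.4567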